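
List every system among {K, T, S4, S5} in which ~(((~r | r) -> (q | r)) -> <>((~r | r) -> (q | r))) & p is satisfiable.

K

T-tableau for the formula:
1. ~(((~r | r) -> (q | r)) -> <>((~r | r) -> (q | r))) & p, u
2. ~(((~r | r) -> (q | r)) -> <>((~r | r) -> (q | r))), u   [&-rule on 1]
3. p, u   [&-rule on 1]
4. (~r | r) -> (q | r), u   [~->-rule on 2]
5. ~<>((~r | r) -> (q | r)), u   [~->-rule on 2]
6. ~((~r | r) -> (q | r)), u   [~<>-rule on 5 via uRu]
7. ~r | r, u   [~->-rule on 6]
8. ~(q | r), u   [~->-rule on 6]
9. ~q, u   [~|-rule on 8]
10. ~r, u   [~|-rule on 8]
11. q | r, u   [->-rule on 4 (branches; this branch)]
12. r, u   [|-rule on 11 (branches; this branch)]
Accessibility: uRu
Branch closes: r and ~r both at u.
Every branch closes (one shown): unsatisfiable in T, hence also in S4, S5 (every S4/S5-frame is a T-frame).
K-tableau for the formula:
1. ~(((~r | r) -> (q | r)) -> <>((~r | r) -> (q | r))) & p, u
2. ~(((~r | r) -> (q | r)) -> <>((~r | r) -> (q | r))), u   [&-rule on 1]
3. p, u   [&-rule on 1]
4. (~r | r) -> (q | r), u   [~->-rule on 2]
5. ~<>((~r | r) -> (q | r)), u   [~->-rule on 2]
6. q | r, u   [->-rule on 4 (branches; this branch)]
7. r, u   [|-rule on 6 (branches; this branch)]
Complete open branch: satisfiable in K.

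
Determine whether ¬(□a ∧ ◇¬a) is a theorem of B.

Valid in B

Tableau for the negation □a ∧ ◇¬a:
1. □a ∧ ◇¬a, 0
2. □a, 0   [∧-rule on 1]
3. ◇¬a, 0   [∧-rule on 1]
4. a, 0   [□-rule on 2 via 0R0]
5. ¬a, 1   [◇-rule on 3: fresh world 1, 0R1]
6. a, 1   [□-rule on 2 via 0R1]
Accessibility: 0R0, 0R1, 1R0, 1R1
Branch closes: a and ¬a both at 1.
All branches of the negation close; one closing branch shown above.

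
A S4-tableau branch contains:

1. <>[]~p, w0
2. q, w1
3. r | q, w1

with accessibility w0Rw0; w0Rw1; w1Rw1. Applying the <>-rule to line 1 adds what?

a fresh world w2 with w0Rw2, and []~p at w2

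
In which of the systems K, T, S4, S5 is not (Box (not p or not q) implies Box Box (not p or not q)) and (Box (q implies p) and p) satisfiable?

K, T

T-tableau for the formula:
1. not (Box (not p or not q) implies Box Box (not p or not q)) and (Box (q implies p) and p), 0
2. not (Box (not p or not q) implies Box Box (not p or not q)), 0
3. Box (q implies p) and p, 0
4. Box (not p or not q), 0
5. not Box Box (not p or not q), 0
6. Box (q implies p), 0
7. p, 0
8. not p or not q, 0
9. q implies p, 0
10. not q, 0
11. not Box (not p or not q), 1
12. not p or not q, 1
13. q implies p, 1
14. not q, 1
15. p, 1
16. not (not p or not q), 2
17. p, 2
18. q, 2
Accessibility: 0R0, 0R1, 1R1, 1R2, 2R2
Complete open branch: satisfiable in T, hence also in K (this T-model is also a K-model).
S4-tableau for the formula:
1. not (Box (not p or not q) implies Box Box (not p or not q)) and (Box (q implies p) and p), 0
2. not (Box (not p or not q) implies Box Box (not p or not q)), 0
3. Box (q implies p) and p, 0
4. Box (not p or not q), 0
5. not Box Box (not p or not q), 0
6. Box (q implies p), 0
7. p, 0
8. not p or not q, 0
9. q implies p, 0
10. not q, 0
11. not Box (not p or not q), 1
12. not p or not q, 1
13. q implies p, 1
14. not q, 1
15. p, 1
16. not (not p or not q), 2
17. p, 2
18. q, 2
19. not p or not q, 2
20. q implies p, 2
21. not q, 2
Accessibility: 0R0, 0R1, 0R2, 1R1, 1R2, 2R2
Branch closes: q and not q both at 2.
Every branch closes (one shown): unsatisfiable in S4, hence also in S5 (every S5-frame is an S4-frame).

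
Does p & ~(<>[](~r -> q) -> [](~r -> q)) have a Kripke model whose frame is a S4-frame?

Yes, satisfiable

1. p & ~(<>[](~r -> q) -> [](~r -> q)), w0
2. p, w0
3. ~(<>[](~r -> q) -> [](~r -> q)), w0
4. <>[](~r -> q), w0
5. ~[](~r -> q), w0
6. [](~r -> q), w1
7. ~r -> q, w1
8. q, w1
9. ~(~r -> q), w2
10. ~r, w2
11. ~q, w2
Accessibility: w0Rw0, w0Rw1, w0Rw2, w1Rw1, w2Rw2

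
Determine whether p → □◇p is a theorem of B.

Valid

Tableau for the negation ¬(p → □◇p):
1. ¬(p → □◇p), 0
2. p, 0
3. ¬□◇p, 0
4. ¬◇p, 1
5. ¬p, 0
Accessibility: 0R0, 0R1, 1R0, 1R1
Branch closes: p and ¬p both at 0.
Every branch of the negation's tableau closes; the branch above is one of them.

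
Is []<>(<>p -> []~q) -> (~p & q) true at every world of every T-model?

No, not valid

Tableau for the negation ~([]<>(<>p -> []~q) -> (~p & q)):
1. ~([]<>(<>p -> []~q) -> (~p & q)), w0
2. []<>(<>p -> []~q), w0   [~->-rule on 1]
3. ~(~p & q), w0   [~->-rule on 1]
4. <>(<>p -> []~q), w0   [[]-rule on 2 via w0Rw0]
5. ~q, w0   [~&-rule on 3 (branches; this branch)]
6. <>p -> []~q, w1   [<>-rule on 4: fresh world w1, w0Rw1]
7. <>(<>p -> []~q), w1   [[]-rule on 2 via w0Rw1]
8. []~q, w1   [->-rule on 6 (branches; this branch)]
9. ~q, w1   [[]-rule on 8 via w1Rw1]
10. <>p -> []~q, w2   [<>-rule on 7: fresh world w2, w1Rw2]
11. ~q, w2   [[]-rule on 8 via w1Rw2]
12. []~q, w2   [->-rule on 10 (branches; this branch)]
Accessibility: w0Rw0, w0Rw1, w1Rw1, w1Rw2, w2Rw2
The negation has an open branch (countermodel exists).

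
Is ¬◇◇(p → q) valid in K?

Not valid

Tableau for the negation ◇◇(p → q):
1. ◇◇(p → q), 0
2. ◇(p → q), 1
3. p → q, 2
4. q, 2
Accessibility: 0R1, 1R2
The negation has an open branch (countermodel exists).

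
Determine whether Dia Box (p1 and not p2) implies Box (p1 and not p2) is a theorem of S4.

Tableau for the negation not (Dia Box (p1 and not p2) implies Box (p1 and not p2)):
1. not (Dia Box (p1 and not p2) implies Box (p1 and not p2)), w0
2. Dia Box (p1 and not p2), w0
3. not Box (p1 and not p2), w0
4. Box (p1 and not p2), w1
5. p1 and not p2, w1
6. p1, w1
7. not p2, w1
8. not (p1 and not p2), w2
9. p2, w2
Accessibility: w0Rw0, w0Rw1, w0Rw2, w1Rw1, w2Rw2
The negation has an open branch (countermodel exists).

Not valid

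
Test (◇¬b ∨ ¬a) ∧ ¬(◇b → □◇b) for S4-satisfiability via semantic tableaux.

1. (◇¬b ∨ ¬a) ∧ ¬(◇b → □◇b), w0
2. ◇¬b ∨ ¬a, w0
3. ¬(◇b → □◇b), w0
4. ◇b, w0
5. ¬□◇b, w0
6. ¬a, w0
7. b, w1
8. ¬◇b, w2
9. ¬b, w2
Accessibility: w0Rw0, w0Rw1, w0Rw2, w1Rw1, w2Rw2

Satisfiable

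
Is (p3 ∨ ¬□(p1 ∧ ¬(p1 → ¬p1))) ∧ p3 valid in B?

Tableau for the negation ¬((p3 ∨ ¬□(p1 ∧ ¬(p1 → ¬p1))) ∧ p3):
1. ¬((p3 ∨ ¬□(p1 ∧ ¬(p1 → ¬p1))) ∧ p3), 0
2. ¬p3, 0
Accessibility: 0R0
The negation has an open branch (countermodel exists).

No, not valid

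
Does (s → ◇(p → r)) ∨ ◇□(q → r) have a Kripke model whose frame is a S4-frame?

1. (s → ◇(p → r)) ∨ ◇□(q → r), 0
2. ◇□(q → r), 0
3. □(q → r), 1
4. q → r, 1
5. r, 1
Accessibility: 0R0, 0R1, 1R1

Satisfiable (open branch found)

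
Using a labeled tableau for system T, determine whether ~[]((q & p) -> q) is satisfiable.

1. ~[]((q & p) -> q), 0
2. ~((q & p) -> q), 1
3. q & p, 1
4. ~q, 1
5. q, 1
6. p, 1
Accessibility: 0R0, 0R1, 1R1
Branch closes: q and ~q both at 1.
(One branch shown.) All branches close.

Unsatisfiable (every branch closes)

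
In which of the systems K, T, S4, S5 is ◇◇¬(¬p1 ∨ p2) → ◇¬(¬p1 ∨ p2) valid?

S4-tableau for the negation ¬(◇◇¬(¬p1 ∨ p2) → ◇¬(¬p1 ∨ p2)):
1. ¬(◇◇¬(¬p1 ∨ p2) → ◇¬(¬p1 ∨ p2)), w0
2. ◇◇¬(¬p1 ∨ p2), w0
3. ¬◇¬(¬p1 ∨ p2), w0
4. ¬p1 ∨ p2, w0
5. p2, w0
6. ◇¬(¬p1 ∨ p2), w1
7. ¬p1 ∨ p2, w1
8. p2, w1
9. ¬(¬p1 ∨ p2), w2
10. p1, w2
11. ¬p2, w2
12. ¬p1 ∨ p2, w2
13. p2, w2
Accessibility: w0Rw0, w0Rw1, w0Rw2, w1Rw1, w1Rw2, w2Rw2
Branch closes: p2 and ¬p2 both at w2.
Every branch closes (one shown): valid in S4, hence also in S5 (every theorem of S4 is a theorem of S5).
T-tableau for the negation ¬(◇◇¬(¬p1 ∨ p2) → ◇¬(¬p1 ∨ p2)):
1. ¬(◇◇¬(¬p1 ∨ p2) → ◇¬(¬p1 ∨ p2)), w0
2. ◇◇¬(¬p1 ∨ p2), w0
3. ¬◇¬(¬p1 ∨ p2), w0
4. ¬p1 ∨ p2, w0
5. p2, w0
6. ◇¬(¬p1 ∨ p2), w1
7. ¬p1 ∨ p2, w1
8. p2, w1
9. ¬(¬p1 ∨ p2), w2
10. p1, w2
11. ¬p2, w2
Accessibility: w0Rw0, w0Rw1, w1Rw1, w1Rw2, w2Rw2
Complete open branch: countermodel on a T-frame, so not valid in T, nor in K (the same frame is also a K-frame).

S4, S5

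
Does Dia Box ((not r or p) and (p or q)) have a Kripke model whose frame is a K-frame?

1. Dia Box ((not r or p) and (p or q)), u
2. Box ((not r or p) and (p or q)), v   [Dia-rule on 1: fresh world v, uRv]
Accessibility: uRv

Satisfiable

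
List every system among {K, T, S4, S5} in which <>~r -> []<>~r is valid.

S5

S5-tableau for the negation ~(<>~r -> []<>~r):
1. ~(<>~r -> []<>~r), w0
2. <>~r, w0
3. ~[]<>~r, w0
4. ~r, w1
5. ~<>~r, w2
6. r, w0
7. r, w1
Accessibility: w0Rw0, w0Rw1, w0Rw2, w1Rw0, w1Rw1, w1Rw2, w2Rw0, w2Rw1, w2Rw2
Branch closes: r and ~r both at w1.
Every branch closes (one shown): valid in S5.
S4-tableau for the negation ~(<>~r -> []<>~r):
1. ~(<>~r -> []<>~r), w0
2. <>~r, w0
3. ~[]<>~r, w0
4. ~r, w1
5. ~<>~r, w2
6. r, w2
Accessibility: w0Rw0, w0Rw1, w0Rw2, w1Rw1, w2Rw2
Complete open branch: countermodel on an S4-frame, so not valid in S4, nor in K, T (the same frame is also a K-frame and a T-frame).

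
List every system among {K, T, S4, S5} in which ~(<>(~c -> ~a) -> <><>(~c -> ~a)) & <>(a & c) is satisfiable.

K

K-tableau for the formula:
1. ~(<>(~c -> ~a) -> <><>(~c -> ~a)) & <>(a & c), u
2. ~(<>(~c -> ~a) -> <><>(~c -> ~a)), u
3. <>(a & c), u
4. <>(~c -> ~a), u
5. ~<><>(~c -> ~a), u
6. a & c, v
7. a, v
8. c, v
9. ~<>(~c -> ~a), v
10. ~c -> ~a, w
11. ~<>(~c -> ~a), w
12. ~a, w
Accessibility: uRv, uRw
Complete open branch: satisfiable in K.
T-tableau for the formula:
1. ~(<>(~c -> ~a) -> <><>(~c -> ~a)) & <>(a & c), u
2. ~(<>(~c -> ~a) -> <><>(~c -> ~a)), u
3. <>(a & c), u
4. <>(~c -> ~a), u
5. ~<><>(~c -> ~a), u
6. ~<>(~c -> ~a), u
7. ~(~c -> ~a), u
8. ~c, u
9. a, u
10. a & c, v
11. a, v
12. c, v
13. ~<>(~c -> ~a), v
14. ~(~c -> ~a), v
15. ~c, v
Accessibility: uRu, uRv, vRv
Branch closes: c and ~c both at v.
Every branch closes (one shown): unsatisfiable in T, hence also in S4, S5 (every S4/S5-frame is a T-frame).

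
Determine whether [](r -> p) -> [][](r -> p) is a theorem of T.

No, not valid

Tableau for the negation ~([](r -> p) -> [][](r -> p)):
1. ~([](r -> p) -> [][](r -> p)), u
2. [](r -> p), u
3. ~[][](r -> p), u
4. r -> p, u
5. p, u
6. ~[](r -> p), v
7. r -> p, v
8. p, v
9. ~(r -> p), w
10. r, w
11. ~p, w
Accessibility: uRu, uRv, vRv, vRw, wRw
The negation has an open branch (countermodel exists).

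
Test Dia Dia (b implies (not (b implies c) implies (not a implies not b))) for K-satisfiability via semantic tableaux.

Satisfiable

1. Dia Dia (b implies (not (b implies c) implies (not a implies not b))), u
2. Dia (b implies (not (b implies c) implies (not a implies not b))), v   [Dia-rule on 1: fresh world v, uRv]
3. b implies (not (b implies c) implies (not a implies not b)), w   [Dia-rule on 2: fresh world w, vRw]
4. not (b implies c) implies (not a implies not b), w   [implies-rule on 3 (branches; this branch)]
5. not a implies not b, w   [implies-rule on 4 (branches; this branch)]
6. not b, w   [implies-rule on 5 (branches; this branch)]
Accessibility: uRv, vRw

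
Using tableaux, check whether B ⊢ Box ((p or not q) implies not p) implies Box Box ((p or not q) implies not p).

Tableau for the negation not (Box ((p or not q) implies not p) implies Box Box ((p or not q) implies not p)):
1. not (Box ((p or not q) implies not p) implies Box Box ((p or not q) implies not p)), w0
2. Box ((p or not q) implies not p), w0   [neg-implies-rule on 1]
3. not Box Box ((p or not q) implies not p), w0   [neg-implies-rule on 1]
4. (p or not q) implies not p, w0   [Box-rule on 2 via w0Rw0]
5. not p, w0   [implies-rule on 4 (branches; this branch)]
6. not Box ((p or not q) implies not p), w1   [neg-Box-rule on 3: fresh world w1, w0Rw1]
7. (p or not q) implies not p, w1   [Box-rule on 2 via w0Rw1]
8. not p, w1   [implies-rule on 7 (branches; this branch)]
9. not ((p or not q) implies not p), w2   [neg-Box-rule on 6: fresh world w2, w1Rw2]
10. p or not q, w2   [neg-implies-rule on 9]
11. p, w2   [neg-implies-rule on 9]
12. not q, w2   [or-rule on 10 (branches; this branch)]
Accessibility: w0Rw0, w0Rw1, w1Rw0, w1Rw1, w1Rw2, w2Rw1, w2Rw2
The negation has an open branch (countermodel exists).

No, not valid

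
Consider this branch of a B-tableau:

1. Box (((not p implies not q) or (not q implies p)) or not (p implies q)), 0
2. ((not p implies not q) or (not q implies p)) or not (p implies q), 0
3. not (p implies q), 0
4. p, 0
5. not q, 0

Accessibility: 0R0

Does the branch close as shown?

No, open

There is no literal clash: for every atom and world, at most one sign appears.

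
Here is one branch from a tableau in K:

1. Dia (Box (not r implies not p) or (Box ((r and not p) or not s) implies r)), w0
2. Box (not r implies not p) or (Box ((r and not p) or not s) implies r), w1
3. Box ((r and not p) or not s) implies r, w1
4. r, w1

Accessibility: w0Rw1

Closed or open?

No atom appears with both signs at the same world.

No, open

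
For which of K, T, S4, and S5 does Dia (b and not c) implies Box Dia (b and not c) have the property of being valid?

S5

S4-tableau for the negation not (Dia (b and not c) implies Box Dia (b and not c)):
1. not (Dia (b and not c) implies Box Dia (b and not c)), 0
2. Dia (b and not c), 0
3. not Box Dia (b and not c), 0
4. b and not c, 1
5. b, 1
6. not c, 1
7. not Dia (b and not c), 2
8. not (b and not c), 2
9. c, 2
Accessibility: 0R0, 0R1, 0R2, 1R1, 2R2
Complete open branch: countermodel on an S4-frame, so not valid in S4, nor in K, T (the same frame is also a K-frame and a T-frame).
S5-tableau for the negation not (Dia (b and not c) implies Box Dia (b and not c)):
1. not (Dia (b and not c) implies Box Dia (b and not c)), 0
2. Dia (b and not c), 0
3. not Box Dia (b and not c), 0
4. b and not c, 1
5. b, 1
6. not c, 1
7. not Dia (b and not c), 2
8. not (b and not c), 0
9. not (b and not c), 1
10. not (b and not c), 2
11. c, 0
12. c, 1
Accessibility: 0R0, 0R1, 0R2, 1R0, 1R1, 1R2, 2R0, 2R1, 2R2
Branch closes: c and not c both at 1.
Every branch closes (one shown): valid in S5.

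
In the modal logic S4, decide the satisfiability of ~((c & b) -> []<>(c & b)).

1. ~((c & b) -> []<>(c & b)), w0
2. c & b, w0
3. ~[]<>(c & b), w0
4. c, w0
5. b, w0
6. ~<>(c & b), w1
7. ~(c & b), w1
8. ~b, w1
Accessibility: w0Rw0, w0Rw1, w1Rw1

Yes, satisfiable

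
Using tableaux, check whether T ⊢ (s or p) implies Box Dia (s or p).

No, not valid

Tableau for the negation not ((s or p) implies Box Dia (s or p)):
1. not ((s or p) implies Box Dia (s or p)), w0
2. s or p, w0
3. not Box Dia (s or p), w0
4. p, w0
5. not Dia (s or p), w1
6. not (s or p), w1
7. not s, w1
8. not p, w1
Accessibility: w0Rw0, w0Rw1, w1Rw1
The negation has an open branch (countermodel exists).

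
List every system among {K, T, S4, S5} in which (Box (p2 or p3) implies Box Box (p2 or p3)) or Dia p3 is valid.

S4, S5

T-tableau for the negation not ((Box (p2 or p3) implies Box Box (p2 or p3)) or Dia p3):
1. not ((Box (p2 or p3) implies Box Box (p2 or p3)) or Dia p3), w0
2. not (Box (p2 or p3) implies Box Box (p2 or p3)), w0
3. not Dia p3, w0
4. Box (p2 or p3), w0
5. not Box Box (p2 or p3), w0
6. not p3, w0
7. p2 or p3, w0
8. p2, w0
9. not Box (p2 or p3), w1
10. not p3, w1
11. p2 or p3, w1
12. p2, w1
13. not (p2 or p3), w2
14. not p2, w2
15. not p3, w2
Accessibility: w0Rw0, w0Rw1, w1Rw1, w1Rw2, w2Rw2
Complete open branch: countermodel on a T-frame, so not valid in T, nor in K (the same frame is also a K-frame).
S4-tableau for the negation not ((Box (p2 or p3) implies Box Box (p2 or p3)) or Dia p3):
1. not ((Box (p2 or p3) implies Box Box (p2 or p3)) or Dia p3), w0
2. not (Box (p2 or p3) implies Box Box (p2 or p3)), w0
3. not Dia p3, w0
4. Box (p2 or p3), w0
5. not Box Box (p2 or p3), w0
6. not p3, w0
7. p2 or p3, w0
8. p2, w0
9. not Box (p2 or p3), w1
10. not p3, w1
11. p2 or p3, w1
12. p2, w1
13. not (p2 or p3), w2
14. not p2, w2
15. not p3, w2
16. p2 or p3, w2
17. p3, w2
Accessibility: w0Rw0, w0Rw1, w0Rw2, w1Rw1, w1Rw2, w2Rw2
Branch closes: p3 and not p3 both at w2.
Every branch closes (one shown): valid in S4, hence also in S5 (every theorem of S4 is a theorem of S5).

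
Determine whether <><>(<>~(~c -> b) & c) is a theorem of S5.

No, not valid

Tableau for the negation ~<><>(<>~(~c -> b) & c):
1. ~<><>(<>~(~c -> b) & c), u
2. ~<>(<>~(~c -> b) & c), u
3. ~(<>~(~c -> b) & c), u
4. ~c, u
Accessibility: uRu
The negation has an open branch (countermodel exists).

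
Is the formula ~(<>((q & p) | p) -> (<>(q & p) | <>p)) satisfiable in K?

1. ~(<>((q & p) | p) -> (<>(q & p) | <>p)), 0
2. <>((q & p) | p), 0   [~->-rule on 1]
3. ~(<>(q & p) | <>p), 0   [~->-rule on 1]
4. ~<>(q & p), 0   [~|-rule on 3]
5. ~<>p, 0   [~|-rule on 3]
6. (q & p) | p, 1   [<>-rule on 2: fresh world 1, 0R1]
7. ~(q & p), 1   [~<>-rule on 4 via 0R1]
8. ~p, 1   [~<>-rule on 5 via 0R1]
9. q & p, 1   [|-rule on 6 (branches; this branch)]
10. q, 1   [&-rule on 9]
11. p, 1   [&-rule on 9]
Accessibility: 0R1
Branch closes: p and ~p both at 1.
Every branch closes; the branch above is one of them.

Unsatisfiable (every branch closes)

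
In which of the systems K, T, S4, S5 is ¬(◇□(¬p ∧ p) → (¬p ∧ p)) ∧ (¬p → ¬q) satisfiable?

T-tableau for the formula:
1. ¬(◇□(¬p ∧ p) → (¬p ∧ p)) ∧ (¬p → ¬q), 0
2. ¬(◇□(¬p ∧ p) → (¬p ∧ p)), 0
3. ¬p → ¬q, 0
4. ◇□(¬p ∧ p), 0
5. ¬(¬p ∧ p), 0
6. ¬q, 0
7. ¬p, 0
8. □(¬p ∧ p), 1
9. ¬p ∧ p, 1
10. ¬p, 1
11. p, 1
Accessibility: 0R0, 0R1, 1R1
Branch closes: p and ¬p both at 1.
Every branch closes (one shown): unsatisfiable in T, hence also in S4, S5 (every S4/S5-frame is a T-frame).
K-tableau for the formula:
1. ¬(◇□(¬p ∧ p) → (¬p ∧ p)) ∧ (¬p → ¬q), 0
2. ¬(◇□(¬p ∧ p) → (¬p ∧ p)), 0
3. ¬p → ¬q, 0
4. ◇□(¬p ∧ p), 0
5. ¬(¬p ∧ p), 0
6. ¬q, 0
7. ¬p, 0
8. □(¬p ∧ p), 1
Accessibility: 0R1
Complete open branch: satisfiable in K.

K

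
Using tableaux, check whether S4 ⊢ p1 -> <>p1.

Yes, valid

Tableau for the negation ~(p1 -> <>p1):
1. ~(p1 -> <>p1), 0
2. p1, 0
3. ~<>p1, 0
4. ~p1, 0
Accessibility: 0R0
Branch closes: p1 and ~p1 both at 0.
Every branch of the negation's tableau closes; the branch above is one of them.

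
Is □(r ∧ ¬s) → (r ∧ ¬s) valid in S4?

Tableau for the negation ¬(□(r ∧ ¬s) → (r ∧ ¬s)):
1. ¬(□(r ∧ ¬s) → (r ∧ ¬s)), 0
2. □(r ∧ ¬s), 0
3. ¬(r ∧ ¬s), 0
4. r ∧ ¬s, 0
5. r, 0
6. ¬s, 0
7. s, 0
Accessibility: 0R0
Branch closes: s and ¬s both at 0.
Every branch of the negation's tableau closes; the branch above is one of them.

Valid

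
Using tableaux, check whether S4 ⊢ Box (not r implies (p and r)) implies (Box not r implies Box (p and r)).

Tableau for the negation not (Box (not r implies (p and r)) implies (Box not r implies Box (p and r))):
1. not (Box (not r implies (p and r)) implies (Box not r implies Box (p and r))), 0
2. Box (not r implies (p and r)), 0
3. not (Box not r implies Box (p and r)), 0
4. Box not r, 0
5. not Box (p and r), 0
6. not r implies (p and r), 0
7. not r, 0
8. p and r, 0
9. p, 0
10. r, 0
Accessibility: 0R0
Branch closes: r and not r both at 0.
Every branch of the negation's tableau closes; the branch above is one of them.

Valid in S4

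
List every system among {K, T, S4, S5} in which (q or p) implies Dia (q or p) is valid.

T, S4, S5

T-tableau for the negation not ((q or p) implies Dia (q or p)):
1. not ((q or p) implies Dia (q or p)), u
2. q or p, u
3. not Dia (q or p), u
4. not (q or p), u
5. not q, u
6. not p, u
7. p, u
Accessibility: uRu
Branch closes: p and not p both at u.
Every branch closes (one shown): valid in T, hence also in S4, S5 (every theorem of T is a theorem of S4 and S5).
K-tableau for the negation not ((q or p) implies Dia (q or p)):
1. not ((q or p) implies Dia (q or p)), u
2. q or p, u
3. not Dia (q or p), u
4. p, u
Complete open branch: countermodel on a K-frame, so not valid in K.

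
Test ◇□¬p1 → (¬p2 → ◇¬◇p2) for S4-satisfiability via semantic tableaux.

Satisfiable (open branch found)

1. ◇□¬p1 → (¬p2 → ◇¬◇p2), w0
2. ¬p2 → ◇¬◇p2, w0
3. ◇¬◇p2, w0
4. ¬◇p2, w1
5. ¬p2, w1
Accessibility: w0Rw0, w0Rw1, w1Rw1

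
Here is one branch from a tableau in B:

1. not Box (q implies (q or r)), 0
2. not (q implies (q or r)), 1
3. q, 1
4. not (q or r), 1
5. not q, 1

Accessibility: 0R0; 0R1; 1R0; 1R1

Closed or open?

Both q and not q appear at 1.

Yes, closed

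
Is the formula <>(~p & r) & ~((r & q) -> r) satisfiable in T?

1. <>(~p & r) & ~((r & q) -> r), 0
2. <>(~p & r), 0
3. ~((r & q) -> r), 0
4. r & q, 0
5. ~r, 0
6. r, 0
7. q, 0
Accessibility: 0R0
Branch closes: r and ~r both at 0.
Every branch closes; the branch above is one of them.

Unsatisfiable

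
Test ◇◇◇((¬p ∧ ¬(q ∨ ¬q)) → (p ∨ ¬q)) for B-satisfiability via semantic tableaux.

1. ◇◇◇((¬p ∧ ¬(q ∨ ¬q)) → (p ∨ ¬q)), w0
2. ◇◇((¬p ∧ ¬(q ∨ ¬q)) → (p ∨ ¬q)), w1   [◇-rule on 1: fresh world w1, w0Rw1]
3. ◇((¬p ∧ ¬(q ∨ ¬q)) → (p ∨ ¬q)), w2   [◇-rule on 2: fresh world w2, w1Rw2]
4. (¬p ∧ ¬(q ∨ ¬q)) → (p ∨ ¬q), w3   [◇-rule on 3: fresh world w3, w2Rw3]
5. p ∨ ¬q, w3   [→-rule on 4 (branches; this branch)]
6. ¬q, w3   [∨-rule on 5 (branches; this branch)]
Accessibility: w0Rw0, w0Rw1, w1Rw0, w1Rw1, w1Rw2, w2Rw1, w2Rw2, w2Rw3, w3Rw2, w3Rw3

Satisfiable (open branch found)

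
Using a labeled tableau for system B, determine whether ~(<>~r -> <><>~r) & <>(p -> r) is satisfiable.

1. ~(<>~r -> <><>~r) & <>(p -> r), 0
2. ~(<>~r -> <><>~r), 0
3. <>(p -> r), 0
4. <>~r, 0
5. ~<><>~r, 0
6. ~<>~r, 0
7. r, 0
8. p -> r, 1
9. ~<>~r, 1
10. r, 1
11. ~r, 2
12. ~<>~r, 2
13. r, 2
Accessibility: 0R0, 0R1, 0R2, 1R0, 1R1, 2R0, 2R2
Branch closes: r and ~r both at 2.
Every branch closes; the branch above is one of them.

No, unsatisfiable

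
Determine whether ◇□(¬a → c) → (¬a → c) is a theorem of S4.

Tableau for the negation ¬(◇□(¬a → c) → (¬a → c)):
1. ¬(◇□(¬a → c) → (¬a → c)), 0
2. ◇□(¬a → c), 0
3. ¬(¬a → c), 0
4. ¬a, 0
5. ¬c, 0
6. □(¬a → c), 1
7. ¬a → c, 1
8. c, 1
Accessibility: 0R0, 0R1, 1R1
The negation has an open branch (countermodel exists).

Invalid (countermodel exists)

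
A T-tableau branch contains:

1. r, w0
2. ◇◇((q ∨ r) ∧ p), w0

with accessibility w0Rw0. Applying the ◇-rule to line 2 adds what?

a fresh world w1 with w0Rw1, and ◇((q ∨ r) ∧ p) at w1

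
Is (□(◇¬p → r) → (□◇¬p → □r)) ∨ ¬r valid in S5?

Yes, valid

Tableau for the negation ¬((□(◇¬p → r) → (□◇¬p → □r)) ∨ ¬r):
1. ¬((□(◇¬p → r) → (□◇¬p → □r)) ∨ ¬r), w0
2. ¬(□(◇¬p → r) → (□◇¬p → □r)), w0
3. r, w0
4. □(◇¬p → r), w0
5. ¬(□◇¬p → □r), w0
6. □◇¬p, w0
7. ¬□r, w0
8. ◇¬p → r, w0
9. ◇¬p, w0
10. ¬r, w1
11. ◇¬p → r, w1
12. ◇¬p, w1
13. ¬◇¬p, w1
14. p, w0
15. p, w1
16. ¬p, w2
17. ◇¬p → r, w2
18. ◇¬p, w2
19. p, w2
Accessibility: w0Rw0, w0Rw1, w0Rw2, w1Rw0, w1Rw1, w1Rw2, w2Rw0, w2Rw1, w2Rw2
Branch closes: p and ¬p both at w2.
Every branch of the negation's tableau closes; the branch above is one of them.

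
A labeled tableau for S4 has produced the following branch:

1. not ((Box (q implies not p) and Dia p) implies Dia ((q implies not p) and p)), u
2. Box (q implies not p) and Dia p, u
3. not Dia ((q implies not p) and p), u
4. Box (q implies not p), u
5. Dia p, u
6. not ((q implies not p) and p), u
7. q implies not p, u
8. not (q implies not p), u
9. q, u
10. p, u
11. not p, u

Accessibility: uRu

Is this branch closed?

Both p and not p appear at u.

Closed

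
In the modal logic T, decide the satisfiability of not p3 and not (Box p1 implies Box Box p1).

1. not p3 and not (Box p1 implies Box Box p1), w0
2. not p3, w0   [and-rule on 1]
3. not (Box p1 implies Box Box p1), w0   [and-rule on 1]
4. Box p1, w0   [neg-implies-rule on 3]
5. not Box Box p1, w0   [neg-implies-rule on 3]
6. p1, w0   [Box-rule on 4 via w0Rw0]
7. not Box p1, w1   [neg-Box-rule on 5: fresh world w1, w0Rw1]
8. p1, w1   [Box-rule on 4 via w0Rw1]
9. not p1, w2   [neg-Box-rule on 7: fresh world w2, w1Rw2]
Accessibility: w0Rw0, w0Rw1, w1Rw1, w1Rw2, w2Rw2

Yes, satisfiable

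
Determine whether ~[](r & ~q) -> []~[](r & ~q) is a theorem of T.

Invalid (countermodel exists)

Tableau for the negation ~(~[](r & ~q) -> []~[](r & ~q)):
1. ~(~[](r & ~q) -> []~[](r & ~q)), u
2. ~[](r & ~q), u
3. ~[]~[](r & ~q), u
4. ~(r & ~q), v
5. q, v
6. [](r & ~q), w
7. r & ~q, w
8. r, w
9. ~q, w
Accessibility: uRu, uRv, uRw, vRv, wRw
The negation has an open branch (countermodel exists).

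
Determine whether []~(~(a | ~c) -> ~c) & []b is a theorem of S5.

Not valid

Tableau for the negation ~([]~(~(a | ~c) -> ~c) & []b):
1. ~([]~(~(a | ~c) -> ~c) & []b), w0
2. ~[]b, w0
3. ~b, w1
Accessibility: w0Rw0, w0Rw1, w1Rw0, w1Rw1
The negation has an open branch (countermodel exists).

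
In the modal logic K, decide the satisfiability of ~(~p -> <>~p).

Satisfiable

1. ~(~p -> <>~p), u
2. ~p, u
3. ~<>~p, u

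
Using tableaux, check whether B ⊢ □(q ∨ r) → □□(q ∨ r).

No, not valid

Tableau for the negation ¬(□(q ∨ r) → □□(q ∨ r)):
1. ¬(□(q ∨ r) → □□(q ∨ r)), 0
2. □(q ∨ r), 0   [¬→-rule on 1]
3. ¬□□(q ∨ r), 0   [¬→-rule on 1]
4. q ∨ r, 0   [□-rule on 2 via 0R0]
5. r, 0   [∨-rule on 4 (branches; this branch)]
6. ¬□(q ∨ r), 1   [¬□-rule on 3: fresh world 1, 0R1]
7. q ∨ r, 1   [□-rule on 2 via 0R1]
8. r, 1   [∨-rule on 7 (branches; this branch)]
9. ¬(q ∨ r), 2   [¬□-rule on 6: fresh world 2, 1R2]
10. ¬q, 2   [¬∨-rule on 9]
11. ¬r, 2   [¬∨-rule on 9]
Accessibility: 0R0, 0R1, 1R0, 1R1, 1R2, 2R1, 2R2
The negation has an open branch (countermodel exists).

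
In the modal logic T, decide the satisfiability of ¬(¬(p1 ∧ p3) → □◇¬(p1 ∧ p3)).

Satisfiable

1. ¬(¬(p1 ∧ p3) → □◇¬(p1 ∧ p3)), 0
2. ¬(p1 ∧ p3), 0
3. ¬□◇¬(p1 ∧ p3), 0
4. ¬p3, 0
5. ¬◇¬(p1 ∧ p3), 1
6. p1 ∧ p3, 1
7. p1, 1
8. p3, 1
Accessibility: 0R0, 0R1, 1R1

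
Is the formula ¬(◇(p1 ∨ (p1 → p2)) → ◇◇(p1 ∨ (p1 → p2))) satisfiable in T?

No, unsatisfiable

1. ¬(◇(p1 ∨ (p1 → p2)) → ◇◇(p1 ∨ (p1 → p2))), 0
2. ◇(p1 ∨ (p1 → p2)), 0
3. ¬◇◇(p1 ∨ (p1 → p2)), 0
4. ¬◇(p1 ∨ (p1 → p2)), 0
5. ¬(p1 ∨ (p1 → p2)), 0
6. ¬p1, 0
7. ¬(p1 → p2), 0
8. p1, 0
9. ¬p2, 0
Accessibility: 0R0
Branch closes: p1 and ¬p1 both at 0.
(One branch shown.) All branches close.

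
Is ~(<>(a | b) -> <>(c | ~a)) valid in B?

No, not valid

Tableau for the negation <>(a | b) -> <>(c | ~a):
1. <>(a | b) -> <>(c | ~a), w0
2. <>(c | ~a), w0
3. c | ~a, w1
4. ~a, w1
Accessibility: w0Rw0, w0Rw1, w1Rw0, w1Rw1
The negation has an open branch (countermodel exists).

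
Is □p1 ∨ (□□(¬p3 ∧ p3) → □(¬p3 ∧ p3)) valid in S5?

Valid in S5

Tableau for the negation ¬(□p1 ∨ (□□(¬p3 ∧ p3) → □(¬p3 ∧ p3))):
1. ¬(□p1 ∨ (□□(¬p3 ∧ p3) → □(¬p3 ∧ p3))), w0
2. ¬□p1, w0
3. ¬(□□(¬p3 ∧ p3) → □(¬p3 ∧ p3)), w0
4. □□(¬p3 ∧ p3), w0
5. ¬□(¬p3 ∧ p3), w0
6. □(¬p3 ∧ p3), w0
7. ¬p3 ∧ p3, w0
8. ¬p3, w0
9. p3, w0
Accessibility: w0Rw0
Branch closes: p3 and ¬p3 both at w0.
All branches of the negation close; one closing branch shown above.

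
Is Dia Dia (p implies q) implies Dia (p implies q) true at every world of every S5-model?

Yes, valid

Tableau for the negation not (Dia Dia (p implies q) implies Dia (p implies q)):
1. not (Dia Dia (p implies q) implies Dia (p implies q)), u
2. Dia Dia (p implies q), u   [neg-implies-rule on 1]
3. not Dia (p implies q), u   [neg-implies-rule on 1]
4. not (p implies q), u   [neg-Dia-rule on 3 via uRu]
5. p, u   [neg-implies-rule on 4]
6. not q, u   [neg-implies-rule on 4]
7. Dia (p implies q), v   [Dia-rule on 2: fresh world v, uRv]
8. not (p implies q), v   [neg-Dia-rule on 3 via uRv]
9. p, v   [neg-implies-rule on 8]
10. not q, v   [neg-implies-rule on 8]
11. p implies q, w   [Dia-rule on 7: fresh world w, vRw]
12. not (p implies q), w   [neg-Dia-rule on 3 via uRw]
13. p, w   [neg-implies-rule on 12]
14. not q, w   [neg-implies-rule on 12]
15. q, w   [implies-rule on 11 (branches; this branch)]
Accessibility: uRu, uRv, uRw, vRu, vRv, vRw, wRu, wRv, wRw
Branch closes: q and not q both at w.
All branches of the negation close; one closing branch shown above.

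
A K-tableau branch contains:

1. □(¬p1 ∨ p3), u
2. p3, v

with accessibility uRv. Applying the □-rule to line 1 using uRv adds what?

¬p1 ∨ p3, v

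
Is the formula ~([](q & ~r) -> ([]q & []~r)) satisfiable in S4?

Unsatisfiable (every branch closes)

1. ~([](q & ~r) -> ([]q & []~r)), 0
2. [](q & ~r), 0
3. ~([]q & []~r), 0
4. q & ~r, 0
5. q, 0
6. ~r, 0
7. ~[]~r, 0
8. r, 1
9. q & ~r, 1
10. q, 1
11. ~r, 1
Accessibility: 0R0, 0R1, 1R1
Branch closes: r and ~r both at 1.
All branches of the tableau close; one closing branch shown above.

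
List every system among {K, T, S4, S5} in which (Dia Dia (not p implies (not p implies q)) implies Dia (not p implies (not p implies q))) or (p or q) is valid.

T-tableau for the negation not ((Dia Dia (not p implies (not p implies q)) implies Dia (not p implies (not p implies q))) or (p or q)):
1. not ((Dia Dia (not p implies (not p implies q)) implies Dia (not p implies (not p implies q))) or (p or q)), w0
2. not (Dia Dia (not p implies (not p implies q)) implies Dia (not p implies (not p implies q))), w0
3. not (p or q), w0
4. Dia Dia (not p implies (not p implies q)), w0
5. not Dia (not p implies (not p implies q)), w0
6. not p, w0
7. not q, w0
8. not (not p implies (not p implies q)), w0
9. not (not p implies q), w0
10. Dia (not p implies (not p implies q)), w1
11. not (not p implies (not p implies q)), w1
12. not p, w1
13. not (not p implies q), w1
14. not q, w1
15. not p implies (not p implies q), w2
16. not p implies q, w2
17. q, w2
Accessibility: w0Rw0, w0Rw1, w1Rw1, w1Rw2, w2Rw2
Complete open branch: countermodel on a T-frame, so not valid in T, nor in K (the same frame is also a K-frame).
S4-tableau for the negation not ((Dia Dia (not p implies (not p implies q)) implies Dia (not p implies (not p implies q))) or (p or q)):
1. not ((Dia Dia (not p implies (not p implies q)) implies Dia (not p implies (not p implies q))) or (p or q)), w0
2. not (Dia Dia (not p implies (not p implies q)) implies Dia (not p implies (not p implies q))), w0
3. not (p or q), w0
4. Dia Dia (not p implies (not p implies q)), w0
5. not Dia (not p implies (not p implies q)), w0
6. not p, w0
7. not q, w0
8. not (not p implies (not p implies q)), w0
9. not (not p implies q), w0
10. Dia (not p implies (not p implies q)), w1
11. not (not p implies (not p implies q)), w1
12. not p, w1
13. not (not p implies q), w1
14. not q, w1
15. not p implies (not p implies q), w2
16. not (not p implies (not p implies q)), w2
17. not p, w2
18. not (not p implies q), w2
19. not q, w2
20. not p implies q, w2
21. q, w2
Accessibility: w0Rw0, w0Rw1, w0Rw2, w1Rw1, w1Rw2, w2Rw2
Branch closes: q and not q both at w2.
Every branch closes (one shown): valid in S4, hence also in S5 (every theorem of S4 is a theorem of S5).

S4, S5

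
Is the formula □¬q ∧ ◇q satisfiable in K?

1. □¬q ∧ ◇q, u
2. □¬q, u   [∧-rule on 1]
3. ◇q, u   [∧-rule on 1]
4. q, v   [◇-rule on 3: fresh world v, uRv]
5. ¬q, v   [□-rule on 2 via uRv]
Accessibility: uRv
Branch closes: q and ¬q both at v.
All branches of the tableau close; one closing branch shown above.

Unsatisfiable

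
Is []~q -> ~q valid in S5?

Valid

Tableau for the negation ~([]~q -> ~q):
1. ~([]~q -> ~q), u
2. []~q, u   [~->-rule on 1]
3. q, u   [~->-rule on 1]
4. ~q, u   [[]-rule on 2 via uRu]
Accessibility: uRu
Branch closes: q and ~q both at u.
All branches of the negation close; one closing branch shown above.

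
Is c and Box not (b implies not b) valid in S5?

Tableau for the negation not (c and Box not (b implies not b)):
1. not (c and Box not (b implies not b)), 0
2. not Box not (b implies not b), 0
3. b implies not b, 1
4. not b, 1
Accessibility: 0R0, 0R1, 1R0, 1R1
The negation has an open branch (countermodel exists).

No, not valid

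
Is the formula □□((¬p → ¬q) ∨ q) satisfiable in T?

Satisfiable (open branch found)

1. □□((¬p → ¬q) ∨ q), w0
2. □((¬p → ¬q) ∨ q), w0   [□-rule on 1 via w0Rw0]
3. (¬p → ¬q) ∨ q, w0   [□-rule on 2 via w0Rw0]
4. q, w0   [∨-rule on 3 (branches; this branch)]
Accessibility: w0Rw0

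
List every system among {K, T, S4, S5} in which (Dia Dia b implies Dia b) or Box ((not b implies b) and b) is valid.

S4, S5

T-tableau for the negation not ((Dia Dia b implies Dia b) or Box ((not b implies b) and b)):
1. not ((Dia Dia b implies Dia b) or Box ((not b implies b) and b)), u
2. not (Dia Dia b implies Dia b), u
3. not Box ((not b implies b) and b), u
4. Dia Dia b, u
5. not Dia b, u
6. not b, u
7. not ((not b implies b) and b), v
8. not b, v
9. Dia b, w
10. not b, w
11. b, x
Accessibility: uRu, uRv, uRw, vRv, wRw, wRx, xRx
Complete open branch: countermodel on a T-frame, so not valid in T, nor in K (the same frame is also a K-frame).
S4-tableau for the negation not ((Dia Dia b implies Dia b) or Box ((not b implies b) and b)):
1. not ((Dia Dia b implies Dia b) or Box ((not b implies b) and b)), u
2. not (Dia Dia b implies Dia b), u
3. not Box ((not b implies b) and b), u
4. Dia Dia b, u
5. not Dia b, u
6. not b, u
7. not ((not b implies b) and b), v
8. not b, v
9. not (not b implies b), v
10. Dia b, w
11. not b, w
12. b, x
13. not b, x
Accessibility: uRu, uRv, uRw, uRx, vRv, wRw, wRx, xRx
Branch closes: b and not b both at x.
Every branch closes (one shown): valid in S4, hence also in S5 (every theorem of S4 is a theorem of S5).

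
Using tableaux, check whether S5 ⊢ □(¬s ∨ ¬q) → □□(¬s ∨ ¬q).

Tableau for the negation ¬(□(¬s ∨ ¬q) → □□(¬s ∨ ¬q)):
1. ¬(□(¬s ∨ ¬q) → □□(¬s ∨ ¬q)), 0
2. □(¬s ∨ ¬q), 0   [¬→-rule on 1]
3. ¬□□(¬s ∨ ¬q), 0   [¬→-rule on 1]
4. ¬s ∨ ¬q, 0   [□-rule on 2 via 0R0]
5. ¬q, 0   [∨-rule on 4 (branches; this branch)]
6. ¬□(¬s ∨ ¬q), 1   [¬□-rule on 3: fresh world 1, 0R1]
7. ¬s ∨ ¬q, 1   [□-rule on 2 via 0R1]
8. ¬q, 1   [∨-rule on 7 (branches; this branch)]
9. ¬(¬s ∨ ¬q), 2   [¬□-rule on 6: fresh world 2, 1R2]
10. s, 2   [¬∨-rule on 9]
11. q, 2   [¬∨-rule on 9]
12. ¬s ∨ ¬q, 2   [□-rule on 2 via 0R2]
13. ¬q, 2   [∨-rule on 12 (branches; this branch)]
Accessibility: 0R0, 0R1, 0R2, 1R0, 1R1, 1R2, 2R0, 2R1, 2R2
Branch closes: q and ¬q both at 2.
All branches of the negation close; one closing branch shown above.

Yes, valid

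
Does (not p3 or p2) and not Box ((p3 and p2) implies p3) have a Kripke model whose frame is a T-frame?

Unsatisfiable

1. (not p3 or p2) and not Box ((p3 and p2) implies p3), u
2. not p3 or p2, u
3. not Box ((p3 and p2) implies p3), u
4. p2, u
5. not ((p3 and p2) implies p3), v
6. p3 and p2, v
7. not p3, v
8. p3, v
9. p2, v
Accessibility: uRu, uRv, vRv
Branch closes: p3 and not p3 both at v.
Every branch closes; the branch above is one of them.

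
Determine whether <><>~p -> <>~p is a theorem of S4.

Valid in S4

Tableau for the negation ~(<><>~p -> <>~p):
1. ~(<><>~p -> <>~p), 0
2. <><>~p, 0   [~->-rule on 1]
3. ~<>~p, 0   [~->-rule on 1]
4. p, 0   [~<>-rule on 3 via 0R0]
5. <>~p, 1   [<>-rule on 2: fresh world 1, 0R1]
6. p, 1   [~<>-rule on 3 via 0R1]
7. ~p, 2   [<>-rule on 5: fresh world 2, 1R2]
8. p, 2   [~<>-rule on 3 via 0R2]
Accessibility: 0R0, 0R1, 0R2, 1R1, 1R2, 2R2
Branch closes: p and ~p both at 2.
All branches of the negation close; one closing branch shown above.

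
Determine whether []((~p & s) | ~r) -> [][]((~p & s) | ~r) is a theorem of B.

Tableau for the negation ~([]((~p & s) | ~r) -> [][]((~p & s) | ~r)):
1. ~([]((~p & s) | ~r) -> [][]((~p & s) | ~r)), u
2. []((~p & s) | ~r), u
3. ~[][]((~p & s) | ~r), u
4. (~p & s) | ~r, u
5. ~r, u
6. ~[]((~p & s) | ~r), v
7. (~p & s) | ~r, v
8. ~r, v
9. ~((~p & s) | ~r), w
10. ~(~p & s), w
11. r, w
12. ~s, w
Accessibility: uRu, uRv, vRu, vRv, vRw, wRv, wRw
The negation has an open branch (countermodel exists).

No, not valid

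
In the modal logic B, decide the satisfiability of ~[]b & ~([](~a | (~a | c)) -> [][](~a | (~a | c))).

1. ~[]b & ~([](~a | (~a | c)) -> [][](~a | (~a | c))), u
2. ~[]b, u   [&-rule on 1]
3. ~([](~a | (~a | c)) -> [][](~a | (~a | c))), u   [&-rule on 1]
4. [](~a | (~a | c)), u   [~->-rule on 3]
5. ~[][](~a | (~a | c)), u   [~->-rule on 3]
6. ~a | (~a | c), u   [[]-rule on 4 via uRu]
7. ~a | c, u   [|-rule on 6 (branches; this branch)]
8. c, u   [|-rule on 7 (branches; this branch)]
9. ~b, v   [~[]-rule on 2: fresh world v, uRv]
10. ~a | (~a | c), v   [[]-rule on 4 via uRv]
11. ~a | c, v   [|-rule on 10 (branches; this branch)]
12. c, v   [|-rule on 11 (branches; this branch)]
13. ~[](~a | (~a | c)), w   [~[]-rule on 5: fresh world w, uRw]
14. ~a | (~a | c), w   [[]-rule on 4 via uRw]
15. ~a | c, w   [|-rule on 14 (branches; this branch)]
16. c, w   [|-rule on 15 (branches; this branch)]
17. ~(~a | (~a | c)), x   [~[]-rule on 13: fresh world x, wRx]
18. a, x   [~|-rule on 17]
19. ~(~a | c), x   [~|-rule on 17]
20. ~c, x   [~|-rule on 19]
Accessibility: uRu, uRv, uRw, vRu, vRv, wRu, wRw, wRx, xRw, xRx

Satisfiable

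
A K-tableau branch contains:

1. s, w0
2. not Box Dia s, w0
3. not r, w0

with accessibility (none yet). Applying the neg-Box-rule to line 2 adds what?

a fresh world w1 with w0Rw1, and not Dia s at w1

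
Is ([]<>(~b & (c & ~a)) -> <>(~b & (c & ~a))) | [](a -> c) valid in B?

Yes, valid

Tableau for the negation ~(([]<>(~b & (c & ~a)) -> <>(~b & (c & ~a))) | [](a -> c)):
1. ~(([]<>(~b & (c & ~a)) -> <>(~b & (c & ~a))) | [](a -> c)), w0
2. ~([]<>(~b & (c & ~a)) -> <>(~b & (c & ~a))), w0
3. ~[](a -> c), w0
4. []<>(~b & (c & ~a)), w0
5. ~<>(~b & (c & ~a)), w0
6. <>(~b & (c & ~a)), w0
7. ~(~b & (c & ~a)), w0
8. ~(c & ~a), w0
9. a, w0
10. ~(a -> c), w1
11. a, w1
12. ~c, w1
13. <>(~b & (c & ~a)), w1
14. ~(~b & (c & ~a)), w1
15. ~(c & ~a), w1
16. ~b & (c & ~a), w2
17. ~b, w2
18. c & ~a, w2
19. c, w2
20. ~a, w2
21. <>(~b & (c & ~a)), w2
22. ~(~b & (c & ~a)), w2
23. ~(c & ~a), w2
24. a, w2
Accessibility: w0Rw0, w0Rw1, w0Rw2, w1Rw0, w1Rw1, w2Rw0, w2Rw2
Branch closes: a and ~a both at w2.
Every branch of the negation's tableau closes; the branch above is one of them.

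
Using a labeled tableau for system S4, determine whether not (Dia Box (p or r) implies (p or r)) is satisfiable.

Satisfiable (open branch found)

1. not (Dia Box (p or r) implies (p or r)), 0
2. Dia Box (p or r), 0
3. not (p or r), 0
4. not p, 0
5. not r, 0
6. Box (p or r), 1
7. p or r, 1
8. r, 1
Accessibility: 0R0, 0R1, 1R1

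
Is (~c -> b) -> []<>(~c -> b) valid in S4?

Invalid (countermodel exists)

Tableau for the negation ~((~c -> b) -> []<>(~c -> b)):
1. ~((~c -> b) -> []<>(~c -> b)), w0
2. ~c -> b, w0
3. ~[]<>(~c -> b), w0
4. b, w0
5. ~<>(~c -> b), w1
6. ~(~c -> b), w1
7. ~c, w1
8. ~b, w1
Accessibility: w0Rw0, w0Rw1, w1Rw1
The negation has an open branch (countermodel exists).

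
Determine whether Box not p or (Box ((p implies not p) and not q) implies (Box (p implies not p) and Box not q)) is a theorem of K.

Yes, valid

Tableau for the negation not (Box not p or (Box ((p implies not p) and not q) implies (Box (p implies not p) and Box not q))):
1. not (Box not p or (Box ((p implies not p) and not q) implies (Box (p implies not p) and Box not q))), w0
2. not Box not p, w0
3. not (Box ((p implies not p) and not q) implies (Box (p implies not p) and Box not q)), w0
4. Box ((p implies not p) and not q), w0
5. not (Box (p implies not p) and Box not q), w0
6. not Box not q, w0
7. p, w1
8. (p implies not p) and not q, w1
9. p implies not p, w1
10. not q, w1
11. not p, w1
Accessibility: w0Rw1
Branch closes: p and not p both at w1.
All branches of the negation close; one closing branch shown above.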